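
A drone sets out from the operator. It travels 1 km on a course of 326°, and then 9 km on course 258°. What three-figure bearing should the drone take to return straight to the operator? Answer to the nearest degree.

Leg 1 (326°, 1 km): east 1 sin 326° = -0.56, north 1 cos 326° = 0.83
Leg 2 (258°, 9 km): east 9 sin 258° = -8.80, north 9 cos 258° = -1.87
Net displacement: -9.36 east, -1.04 north. Direction back to start is (9.36, 1.04): bearing = atan2(9.36, 1.04) mod 360° = 83.65° ≈ 084°.

084°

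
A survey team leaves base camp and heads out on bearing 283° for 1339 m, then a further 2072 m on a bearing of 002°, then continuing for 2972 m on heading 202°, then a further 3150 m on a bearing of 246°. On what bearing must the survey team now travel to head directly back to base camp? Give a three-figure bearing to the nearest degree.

072°

Leg 1 (283°, 1339 m): east 1339 sin 283° = -1304.68, north 1339 cos 283° = 301.21
Leg 2 (002°, 2072 m): east 2072 sin 2° = 72.31, north 2072 cos 2° = 2070.74
Leg 3 (202°, 2972 m): east 2972 sin 202° = -1113.33, north 2972 cos 202° = -2755.59
Leg 4 (246°, 3150 m): east 3150 sin 246° = -2877.67, north 3150 cos 246° = -1281.22
Net displacement: -5223.37 east, -1664.86 north. Direction back to start is (5223.37, 1664.86): bearing = atan2(5223.37, 1664.86) mod 360° = 72.32° ≈ 072°.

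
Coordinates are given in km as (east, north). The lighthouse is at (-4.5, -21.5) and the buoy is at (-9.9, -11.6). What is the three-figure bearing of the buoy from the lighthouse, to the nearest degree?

331°

Δeast = -9.9 − -4.5 = -5.40; Δnorth = -11.6 − -21.5 = 9.90.
Bearing = atan2(Δeast, Δnorth) mod 360° = 331.39° ≈ 331°.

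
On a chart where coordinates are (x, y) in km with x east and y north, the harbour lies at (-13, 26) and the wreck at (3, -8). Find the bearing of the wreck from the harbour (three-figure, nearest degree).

Δeast = 3 − -13 = 16.00; Δnorth = -8 − 26 = -34.00.
Bearing = atan2(Δeast, Δnorth) mod 360° = 154.80° ≈ 155°.

155°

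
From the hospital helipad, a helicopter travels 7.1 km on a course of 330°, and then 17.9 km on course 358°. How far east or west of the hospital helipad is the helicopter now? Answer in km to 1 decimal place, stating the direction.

4.2 km west

Leg 1 (330°, 7.1 km): east 7.1 sin 330° = -3.55, north 7.1 cos 330° = 6.15
Leg 2 (358°, 17.9 km): east 17.9 sin 358° = -0.62, north 17.9 cos 358° = 17.89
Net east component: -4.17 km.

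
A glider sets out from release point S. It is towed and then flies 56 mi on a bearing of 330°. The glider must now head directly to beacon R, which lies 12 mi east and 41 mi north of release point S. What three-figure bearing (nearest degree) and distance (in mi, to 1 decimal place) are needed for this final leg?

Leg 1 (330°, 56 mi): east 56 sin 330° = -28.00, north 56 cos 330° = 48.50
Current position: (-28.00, 48.50). Target: (12, 41). Remaining: Δeast = 40.00, Δnorth = -7.50.
Bearing = atan2(40.00, -7.50) mod 360° = 100.62°; distance = √((40.00)² + (-7.50)²) = 40.697 mi.

101°, 40.7 mi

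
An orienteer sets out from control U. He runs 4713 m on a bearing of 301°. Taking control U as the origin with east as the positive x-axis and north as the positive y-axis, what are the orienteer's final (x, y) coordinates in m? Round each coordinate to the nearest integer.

Leg 1 (301°, 4713 m): east 4713 sin 301° = -4039.83, north 4713 cos 301° = 2427.37
Summing: -4039.83 m east, 2427.37 m north → (-4040, 2427).

(-4040, 2427)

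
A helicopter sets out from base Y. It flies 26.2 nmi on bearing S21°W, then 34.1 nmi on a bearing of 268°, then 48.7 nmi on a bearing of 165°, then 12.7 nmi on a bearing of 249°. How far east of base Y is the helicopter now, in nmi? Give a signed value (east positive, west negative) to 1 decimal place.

-42.7 nmi

Leg 1 (S21°W, 26.2 nmi): east 26.2 sin 201° = -9.39, north 26.2 cos 201° = -24.46
Leg 2 (268°, 34.1 nmi): east 34.1 sin 268° = -34.08, north 34.1 cos 268° = -1.19
Leg 3 (165°, 48.7 nmi): east 48.7 sin 165° = 12.60, north 48.7 cos 165° = -47.04
Leg 4 (249°, 12.7 nmi): east 12.7 sin 249° = -11.86, north 12.7 cos 249° = -4.55
Net east component: -42.72 nmi.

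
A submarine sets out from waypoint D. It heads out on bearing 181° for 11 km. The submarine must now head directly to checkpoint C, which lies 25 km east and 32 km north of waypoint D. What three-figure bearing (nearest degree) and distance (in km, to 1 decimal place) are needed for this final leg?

Leg 1 (181°, 11 km): east 11 sin 181° = -0.19, north 11 cos 181° = -11.00
Current position: (-0.19, -11.00). Target: (25, 32). Remaining: Δeast = 25.19, Δnorth = 43.00.
Bearing = atan2(25.19, 43.00) mod 360° = 30.37°; distance = √((25.19)² + (43.00)²) = 49.835 km.

030°, 49.8 km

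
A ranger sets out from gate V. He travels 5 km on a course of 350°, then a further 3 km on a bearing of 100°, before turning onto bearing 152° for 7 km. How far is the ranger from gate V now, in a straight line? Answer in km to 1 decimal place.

Leg 1 (350°, 5 km): east 5 sin 350° = -0.87, north 5 cos 350° = 4.92
Leg 2 (100°, 3 km): east 3 sin 100° = 2.95, north 3 cos 100° = -0.52
Leg 3 (152°, 7 km): east 7 sin 152° = 3.29, north 7 cos 152° = -6.18
Net: 5.37 east, -1.78 north. Distance = √((5.37)² + (-1.78)²) = 5.659 km.

5.7 km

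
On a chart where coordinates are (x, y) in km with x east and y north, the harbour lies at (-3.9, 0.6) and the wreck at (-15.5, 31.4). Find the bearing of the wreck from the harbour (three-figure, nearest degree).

Δeast = -15.5 − -3.9 = -11.60; Δnorth = 31.4 − 0.6 = 30.80.
Bearing = atan2(Δeast, Δnorth) mod 360° = 339.36° ≈ 339°.

339°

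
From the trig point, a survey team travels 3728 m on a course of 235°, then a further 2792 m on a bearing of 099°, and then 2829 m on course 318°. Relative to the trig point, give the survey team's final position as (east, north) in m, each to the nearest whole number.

(-2189, -473)

Leg 1 (235°, 3728 m): east 3728 sin 235° = -3053.80, north 3728 cos 235° = -2138.29
Leg 2 (099°, 2792 m): east 2792 sin 99° = 2757.63, north 2792 cos 99° = -436.77
Leg 3 (318°, 2829 m): east 2829 sin 318° = -1892.97, north 2829 cos 318° = 2102.36
Summing: -2189.14 m east, -472.70 m north → (-2189, -473).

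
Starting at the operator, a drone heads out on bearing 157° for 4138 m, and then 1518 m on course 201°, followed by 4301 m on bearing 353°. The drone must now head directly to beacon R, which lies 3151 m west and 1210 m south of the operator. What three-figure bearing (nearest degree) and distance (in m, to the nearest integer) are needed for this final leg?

266°, 3708 m

Leg 1 (157°, 4138 m): east 4138 sin 157° = 1616.85, north 4138 cos 157° = -3809.05
Leg 2 (201°, 1518 m): east 1518 sin 201° = -544.00, north 1518 cos 201° = -1417.18
Leg 3 (353°, 4301 m): east 4301 sin 353° = -524.16, north 4301 cos 353° = 4268.94
Current position: (548.68, -957.28). Target: (-3151, -1210). Remaining: Δeast = -3699.68, Δnorth = -252.72.
Bearing = atan2(-3699.68, -252.72) mod 360° = 266.09°; distance = √((-3699.68)² + (-252.72)²) = 3708.304 m.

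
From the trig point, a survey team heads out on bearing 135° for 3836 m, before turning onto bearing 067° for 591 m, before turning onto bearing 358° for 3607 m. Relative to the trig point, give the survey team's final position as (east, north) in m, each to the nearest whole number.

Leg 1 (135°, 3836 m): east 3836 sin 135° = 2712.46, north 3836 cos 135° = -2712.46
Leg 2 (067°, 591 m): east 591 sin 67° = 544.02, north 591 cos 67° = 230.92
Leg 3 (358°, 3607 m): east 3607 sin 358° = -125.88, north 3607 cos 358° = 3604.80
Summing: 3130.60 m east, 1123.26 m north → (3131, 1123).

(3131, 1123)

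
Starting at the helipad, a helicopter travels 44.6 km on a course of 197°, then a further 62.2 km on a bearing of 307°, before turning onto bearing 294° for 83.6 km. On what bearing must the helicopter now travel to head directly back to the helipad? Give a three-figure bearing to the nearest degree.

102°

Leg 1 (197°, 44.6 km): east 44.6 sin 197° = -13.04, north 44.6 cos 197° = -42.65
Leg 2 (307°, 62.2 km): east 62.2 sin 307° = -49.68, north 62.2 cos 307° = 37.43
Leg 3 (294°, 83.6 km): east 83.6 sin 294° = -76.37, north 83.6 cos 294° = 34.00
Net displacement: -139.09 east, 28.78 north. Direction back to start is (139.09, -28.78): bearing = atan2(139.09, -28.78) mod 360° = 101.69° ≈ 102°.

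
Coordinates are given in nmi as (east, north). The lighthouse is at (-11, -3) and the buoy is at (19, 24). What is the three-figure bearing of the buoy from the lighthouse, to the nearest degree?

Δeast = 19 − -11 = 30.00; Δnorth = 24 − -3 = 27.00.
Bearing = atan2(Δeast, Δnorth) mod 360° = 48.01° ≈ 048°.

048°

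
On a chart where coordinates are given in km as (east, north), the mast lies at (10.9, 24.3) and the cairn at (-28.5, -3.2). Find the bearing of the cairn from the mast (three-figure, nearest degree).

235°

Δeast = -28.5 − 10.9 = -39.40; Δnorth = -3.2 − 24.3 = -27.50.
Bearing = atan2(Δeast, Δnorth) mod 360° = 235.09° ≈ 235°.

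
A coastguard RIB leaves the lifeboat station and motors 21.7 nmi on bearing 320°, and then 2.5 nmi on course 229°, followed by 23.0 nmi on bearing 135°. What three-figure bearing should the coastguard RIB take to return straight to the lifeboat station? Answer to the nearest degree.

342°

Leg 1 (320°, 21.7 nmi): east 21.7 sin 320° = -13.95, north 21.7 cos 320° = 16.62
Leg 2 (229°, 2.5 nmi): east 2.5 sin 229° = -1.89, north 2.5 cos 229° = -1.64
Leg 3 (135°, 23.0 nmi): east 23.0 sin 135° = 16.26, north 23.0 cos 135° = -16.26
Net displacement: 0.43 east, -1.28 north. Direction back to start is (-0.43, 1.28): bearing = atan2(-0.43, 1.28) mod 360° = 341.51° ≈ 342°.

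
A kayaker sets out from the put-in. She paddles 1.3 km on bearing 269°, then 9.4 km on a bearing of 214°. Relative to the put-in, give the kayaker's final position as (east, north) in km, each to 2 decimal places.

Leg 1 (269°, 1.3 km): east 1.3 sin 269° = -1.30, north 1.3 cos 269° = -0.02
Leg 2 (214°, 9.4 km): east 9.4 sin 214° = -5.26, north 9.4 cos 214° = -7.79
Summing: -6.56 km east, -7.82 km north → (-6.56, -7.82).

(-6.56, -7.82)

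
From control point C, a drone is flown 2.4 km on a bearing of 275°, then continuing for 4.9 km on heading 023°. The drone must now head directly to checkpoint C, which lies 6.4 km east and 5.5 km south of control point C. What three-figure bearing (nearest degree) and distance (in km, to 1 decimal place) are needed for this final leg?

146°, 12.3 km

Leg 1 (275°, 2.4 km): east 2.4 sin 275° = -2.39, north 2.4 cos 275° = 0.21
Leg 2 (023°, 4.9 km): east 4.9 sin 23° = 1.91, north 4.9 cos 23° = 4.51
Current position: (-0.48, 4.72). Target: (6.4, -5.5). Remaining: Δeast = 6.88, Δnorth = -10.22.
Bearing = atan2(6.88, -10.22) mod 360° = 146.07°; distance = √((6.88)² + (-10.22)²) = 12.318 km.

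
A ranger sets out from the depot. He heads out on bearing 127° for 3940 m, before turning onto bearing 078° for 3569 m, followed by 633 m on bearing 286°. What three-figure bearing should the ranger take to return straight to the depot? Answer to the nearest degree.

Leg 1 (127°, 3940 m): east 3940 sin 127° = 3146.62, north 3940 cos 127° = -2371.15
Leg 2 (078°, 3569 m): east 3569 sin 78° = 3491.01, north 3569 cos 78° = 742.04
Leg 3 (286°, 633 m): east 633 sin 286° = -608.48, north 633 cos 286° = 174.48
Net displacement: 6029.15 east, -1454.64 north. Direction back to start is (-6029.15, 1454.64): bearing = atan2(-6029.15, 1454.64) mod 360° = 283.56° ≈ 284°.

284°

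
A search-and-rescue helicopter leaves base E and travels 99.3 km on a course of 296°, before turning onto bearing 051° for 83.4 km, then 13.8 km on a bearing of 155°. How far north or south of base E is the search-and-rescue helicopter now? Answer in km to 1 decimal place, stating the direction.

Leg 1 (296°, 99.3 km): east 99.3 sin 296° = -89.25, north 99.3 cos 296° = 43.53
Leg 2 (051°, 83.4 km): east 83.4 sin 51° = 64.81, north 83.4 cos 51° = 52.49
Leg 3 (155°, 13.8 km): east 13.8 sin 155° = 5.83, north 13.8 cos 155° = -12.51
Net north component: 83.51 km.

83.5 km north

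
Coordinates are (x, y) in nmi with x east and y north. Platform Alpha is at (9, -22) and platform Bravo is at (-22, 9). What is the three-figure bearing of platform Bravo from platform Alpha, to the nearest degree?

315°

Δeast = -22 − 9 = -31.00; Δnorth = 9 − -22 = 31.00.
Bearing = atan2(Δeast, Δnorth) mod 360° = 315.00° ≈ 315°.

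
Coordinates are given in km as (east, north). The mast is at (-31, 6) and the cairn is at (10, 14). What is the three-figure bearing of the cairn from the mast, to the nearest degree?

Δeast = 10 − -31 = 41.00; Δnorth = 14 − 6 = 8.00.
Bearing = atan2(Δeast, Δnorth) mod 360° = 78.96° ≈ 079°.

079°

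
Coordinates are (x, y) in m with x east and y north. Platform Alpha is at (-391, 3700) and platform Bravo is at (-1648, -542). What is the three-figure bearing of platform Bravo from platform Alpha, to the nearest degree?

197°

Δeast = -1648 − -391 = -1257.00; Δnorth = -542 − 3700 = -4242.00.
Bearing = atan2(Δeast, Δnorth) mod 360° = 196.51° ≈ 197°.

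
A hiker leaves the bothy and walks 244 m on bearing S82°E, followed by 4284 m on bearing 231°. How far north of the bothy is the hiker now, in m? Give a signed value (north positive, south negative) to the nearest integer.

Leg 1 (S82°E, 244 m): east 244 sin 98° = 241.63, north 244 cos 98° = -33.96
Leg 2 (231°, 4284 m): east 4284 sin 231° = -3329.29, north 4284 cos 231° = -2696.01
Net north component: -2729.97 m.

-2730 m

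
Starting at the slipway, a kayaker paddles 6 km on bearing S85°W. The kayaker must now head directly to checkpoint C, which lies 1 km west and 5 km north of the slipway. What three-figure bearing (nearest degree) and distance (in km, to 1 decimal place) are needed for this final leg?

042°, 7.4 km

Leg 1 (S85°W, 6 km): east 6 sin 265° = -5.98, north 6 cos 265° = -0.52
Current position: (-5.98, -0.52). Target: (-1, 5). Remaining: Δeast = 4.98, Δnorth = 5.52.
Bearing = atan2(4.98, 5.52) mod 360° = 42.02°; distance = √((4.98)² + (5.52)²) = 7.435 km.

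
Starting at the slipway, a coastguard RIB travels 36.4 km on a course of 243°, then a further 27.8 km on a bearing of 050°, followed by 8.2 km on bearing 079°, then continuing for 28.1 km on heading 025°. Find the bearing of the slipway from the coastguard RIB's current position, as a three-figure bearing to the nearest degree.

Leg 1 (243°, 36.4 km): east 36.4 sin 243° = -32.43, north 36.4 cos 243° = -16.53
Leg 2 (050°, 27.8 km): east 27.8 sin 50° = 21.30, north 27.8 cos 50° = 17.87
Leg 3 (079°, 8.2 km): east 8.2 sin 79° = 8.05, north 8.2 cos 79° = 1.56
Leg 4 (025°, 28.1 km): east 28.1 sin 25° = 11.88, north 28.1 cos 25° = 25.47
Net displacement: 8.79 east, 28.38 north. Direction back to start is (-8.79, -28.38): bearing = atan2(-8.79, -28.38) mod 360° = 197.21° ≈ 197°.

197°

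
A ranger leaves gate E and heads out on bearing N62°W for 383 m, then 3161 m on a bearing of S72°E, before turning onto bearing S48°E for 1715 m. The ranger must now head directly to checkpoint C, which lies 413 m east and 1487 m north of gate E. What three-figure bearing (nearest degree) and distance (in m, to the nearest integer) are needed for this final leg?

Leg 1 (N62°W, 383 m): east 383 sin 298° = -338.17, north 383 cos 298° = 179.81
Leg 2 (S72°E, 3161 m): east 3161 sin 108° = 3006.29, north 3161 cos 108° = -976.80
Leg 3 (S48°E, 1715 m): east 1715 sin 132° = 1274.49, north 1715 cos 132° = -1147.56
Current position: (3942.61, -1944.55). Target: (413, 1487). Remaining: Δeast = -3529.61, Δnorth = 3431.55.
Bearing = atan2(-3529.61, 3431.55) mod 360° = 314.19°; distance = √((-3529.61)² + (3431.55)²) = 4922.778 m.

314°, 4923 m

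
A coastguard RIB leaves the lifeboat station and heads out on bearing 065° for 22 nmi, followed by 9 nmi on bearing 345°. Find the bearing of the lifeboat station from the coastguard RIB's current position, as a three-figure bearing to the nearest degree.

Leg 1 (065°, 22 nmi): east 22 sin 65° = 19.94, north 22 cos 65° = 9.30
Leg 2 (345°, 9 nmi): east 9 sin 345° = -2.33, north 9 cos 345° = 8.69
Net displacement: 17.61 east, 17.99 north. Direction back to start is (-17.61, -17.99): bearing = atan2(-17.61, -17.99) mod 360° = 224.39° ≈ 224°.

224°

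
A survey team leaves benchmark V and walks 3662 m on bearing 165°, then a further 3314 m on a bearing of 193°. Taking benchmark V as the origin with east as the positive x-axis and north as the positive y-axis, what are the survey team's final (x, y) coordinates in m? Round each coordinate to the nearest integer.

(202, -6766)

Leg 1 (165°, 3662 m): east 3662 sin 165° = 947.80, north 3662 cos 165° = -3537.22
Leg 2 (193°, 3314 m): east 3314 sin 193° = -745.49, north 3314 cos 193° = -3229.06
Summing: 202.31 m east, -6766.28 m north → (202, -6766).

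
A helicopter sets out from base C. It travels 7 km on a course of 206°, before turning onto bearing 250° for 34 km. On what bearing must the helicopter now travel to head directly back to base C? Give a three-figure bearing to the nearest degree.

063°

Leg 1 (206°, 7 km): east 7 sin 206° = -3.07, north 7 cos 206° = -6.29
Leg 2 (250°, 34 km): east 34 sin 250° = -31.95, north 34 cos 250° = -11.63
Net displacement: -35.02 east, -17.92 north. Direction back to start is (35.02, 17.92): bearing = atan2(35.02, 17.92) mod 360° = 62.90° ≈ 063°.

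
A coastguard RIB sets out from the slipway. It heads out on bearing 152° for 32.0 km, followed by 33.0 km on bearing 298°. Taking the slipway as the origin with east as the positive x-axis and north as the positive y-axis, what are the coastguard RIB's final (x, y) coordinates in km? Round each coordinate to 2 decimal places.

Leg 1 (152°, 32.0 km): east 32.0 sin 152° = 15.02, north 32.0 cos 152° = -28.25
Leg 2 (298°, 33.0 km): east 33.0 sin 298° = -29.14, north 33.0 cos 298° = 15.49
Summing: -14.11 km east, -12.76 km north → (-14.11, -12.76).

(-14.11, -12.76)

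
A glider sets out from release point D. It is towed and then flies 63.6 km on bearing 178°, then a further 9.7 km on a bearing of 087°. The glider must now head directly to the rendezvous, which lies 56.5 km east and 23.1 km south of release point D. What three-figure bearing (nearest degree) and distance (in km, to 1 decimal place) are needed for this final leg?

Leg 1 (178°, 63.6 km): east 63.6 sin 178° = 2.22, north 63.6 cos 178° = -63.56
Leg 2 (087°, 9.7 km): east 9.7 sin 87° = 9.69, north 9.7 cos 87° = 0.51
Current position: (11.91, -63.05). Target: (56.5, -23.1). Remaining: Δeast = 44.59, Δnorth = 39.95.
Bearing = atan2(44.59, 39.95) mod 360° = 48.14°; distance = √((44.59)² + (39.95)²) = 59.874 km.

048°, 59.9 km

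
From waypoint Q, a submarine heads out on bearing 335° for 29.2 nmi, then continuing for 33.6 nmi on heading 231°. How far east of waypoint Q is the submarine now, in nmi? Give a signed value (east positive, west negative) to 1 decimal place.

Leg 1 (335°, 29.2 nmi): east 29.2 sin 335° = -12.34, north 29.2 cos 335° = 26.46
Leg 2 (231°, 33.6 nmi): east 33.6 sin 231° = -26.11, north 33.6 cos 231° = -21.15
Net east component: -38.45 nmi.

-38.5 nmi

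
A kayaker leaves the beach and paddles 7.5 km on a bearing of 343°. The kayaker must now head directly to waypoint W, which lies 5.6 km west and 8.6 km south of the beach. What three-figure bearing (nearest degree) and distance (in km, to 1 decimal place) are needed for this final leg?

192°, 16.1 km

Leg 1 (343°, 7.5 km): east 7.5 sin 343° = -2.19, north 7.5 cos 343° = 7.17
Current position: (-2.19, 7.17). Target: (-5.6, -8.6). Remaining: Δeast = -3.41, Δnorth = -15.77.
Bearing = atan2(-3.41, -15.77) mod 360° = 192.19°; distance = √((-3.41)² + (-15.77)²) = 16.136 km.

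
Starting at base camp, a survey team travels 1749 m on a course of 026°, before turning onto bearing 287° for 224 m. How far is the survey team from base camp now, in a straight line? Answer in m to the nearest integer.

Leg 1 (026°, 1749 m): east 1749 sin 26° = 766.71, north 1749 cos 26° = 1571.99
Leg 2 (287°, 224 m): east 224 sin 287° = -214.21, north 224 cos 287° = 65.49
Net: 552.50 east, 1637.48 north. Distance = √((552.50)² + (1637.48)²) = 1728.179 m.

1728 m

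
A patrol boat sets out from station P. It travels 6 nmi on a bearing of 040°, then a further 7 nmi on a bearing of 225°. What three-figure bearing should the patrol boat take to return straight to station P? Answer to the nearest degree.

072°

Leg 1 (040°, 6 nmi): east 6 sin 40° = 3.86, north 6 cos 40° = 4.60
Leg 2 (225°, 7 nmi): east 7 sin 225° = -4.95, north 7 cos 225° = -4.95
Net displacement: -1.09 east, -0.35 north. Direction back to start is (1.09, 0.35): bearing = atan2(1.09, 0.35) mod 360° = 72.08° ≈ 072°.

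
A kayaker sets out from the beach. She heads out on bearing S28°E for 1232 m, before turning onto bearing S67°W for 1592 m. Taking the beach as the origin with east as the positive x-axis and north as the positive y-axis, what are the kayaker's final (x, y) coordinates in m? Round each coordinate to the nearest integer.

Leg 1 (S28°E, 1232 m): east 1232 sin 152° = 578.39, north 1232 cos 152° = -1087.79
Leg 2 (S67°W, 1592 m): east 1592 sin 247° = -1465.44, north 1592 cos 247° = -622.04
Summing: -887.05 m east, -1709.84 m north → (-887, -1710).

(-887, -1710)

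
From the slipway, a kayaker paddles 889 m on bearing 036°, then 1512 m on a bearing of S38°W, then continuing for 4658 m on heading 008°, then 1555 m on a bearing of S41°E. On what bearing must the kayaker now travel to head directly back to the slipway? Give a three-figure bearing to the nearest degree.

203°

Leg 1 (036°, 889 m): east 889 sin 36° = 522.54, north 889 cos 36° = 719.22
Leg 2 (S38°W, 1512 m): east 1512 sin 218° = -930.88, north 1512 cos 218° = -1191.47
Leg 3 (008°, 4658 m): east 4658 sin 8° = 648.27, north 4658 cos 8° = 4612.67
Leg 4 (S41°E, 1555 m): east 1555 sin 139° = 1020.17, north 1555 cos 139° = -1173.57
Net displacement: 1260.10 east, 2966.84 north. Direction back to start is (-1260.10, -2966.84): bearing = atan2(-1260.10, -2966.84) mod 360° = 203.01° ≈ 203°.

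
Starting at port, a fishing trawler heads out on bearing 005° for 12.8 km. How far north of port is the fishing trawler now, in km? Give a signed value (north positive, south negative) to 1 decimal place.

12.8 km

Leg 1 (005°, 12.8 km): east 12.8 sin 5° = 1.12, north 12.8 cos 5° = 12.75
Net north component: 12.75 km.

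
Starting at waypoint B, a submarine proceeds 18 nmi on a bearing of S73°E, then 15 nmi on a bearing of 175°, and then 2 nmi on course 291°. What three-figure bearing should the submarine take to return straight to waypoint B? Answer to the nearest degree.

Leg 1 (S73°E, 18 nmi): east 18 sin 107° = 17.21, north 18 cos 107° = -5.26
Leg 2 (175°, 15 nmi): east 15 sin 175° = 1.31, north 15 cos 175° = -14.94
Leg 3 (291°, 2 nmi): east 2 sin 291° = -1.87, north 2 cos 291° = 0.72
Net displacement: 16.65 east, -19.49 north. Direction back to start is (-16.65, 19.49): bearing = atan2(-16.65, 19.49) mod 360° = 319.49° ≈ 319°.

319°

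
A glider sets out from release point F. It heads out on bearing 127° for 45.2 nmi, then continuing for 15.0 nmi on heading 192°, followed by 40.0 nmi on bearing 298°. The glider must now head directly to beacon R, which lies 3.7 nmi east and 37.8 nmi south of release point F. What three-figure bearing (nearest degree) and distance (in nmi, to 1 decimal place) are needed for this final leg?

Leg 1 (127°, 45.2 nmi): east 45.2 sin 127° = 36.10, north 45.2 cos 127° = -27.20
Leg 2 (192°, 15.0 nmi): east 15.0 sin 192° = -3.12, north 15.0 cos 192° = -14.67
Leg 3 (298°, 40.0 nmi): east 40.0 sin 298° = -35.32, north 40.0 cos 298° = 18.78
Current position: (-2.34, -23.10). Target: (3.7, -37.8). Remaining: Δeast = 6.04, Δnorth = -14.70.
Bearing = atan2(6.04, -14.70) mod 360° = 157.68°; distance = √((6.04)² + (-14.70)²) = 15.896 nmi.

158°, 15.9 nmi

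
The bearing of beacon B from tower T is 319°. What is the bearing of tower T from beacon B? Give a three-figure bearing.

Back-bearing = 319° − 180° = 139°.

139°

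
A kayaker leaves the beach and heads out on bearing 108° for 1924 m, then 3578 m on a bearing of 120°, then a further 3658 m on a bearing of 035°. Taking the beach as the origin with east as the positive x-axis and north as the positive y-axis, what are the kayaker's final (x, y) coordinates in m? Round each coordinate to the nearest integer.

Leg 1 (108°, 1924 m): east 1924 sin 108° = 1829.83, north 1924 cos 108° = -594.55
Leg 2 (120°, 3578 m): east 3578 sin 120° = 3098.64, north 3578 cos 120° = -1789.00
Leg 3 (035°, 3658 m): east 3658 sin 35° = 2098.14, north 3658 cos 35° = 2996.46
Summing: 7026.61 m east, 612.91 m north → (7027, 613).

(7027, 613)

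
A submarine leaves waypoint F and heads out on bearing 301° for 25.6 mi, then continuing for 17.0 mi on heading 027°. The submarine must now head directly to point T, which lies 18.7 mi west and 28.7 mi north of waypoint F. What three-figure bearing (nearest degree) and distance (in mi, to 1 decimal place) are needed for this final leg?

Leg 1 (301°, 25.6 mi): east 25.6 sin 301° = -21.94, north 25.6 cos 301° = 13.18
Leg 2 (027°, 17.0 mi): east 17.0 sin 27° = 7.72, north 17.0 cos 27° = 15.15
Current position: (-14.23, 28.33). Target: (-18.7, 28.7). Remaining: Δeast = -4.47, Δnorth = 0.37.
Bearing = atan2(-4.47, 0.37) mod 360° = 274.70°; distance = √((-4.47)² + (0.37)²) = 4.489 mi.

275°, 4.5 mi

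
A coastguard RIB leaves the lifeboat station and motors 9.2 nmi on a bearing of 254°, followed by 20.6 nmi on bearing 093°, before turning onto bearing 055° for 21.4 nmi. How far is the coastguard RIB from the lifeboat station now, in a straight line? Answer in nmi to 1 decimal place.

Leg 1 (254°, 9.2 nmi): east 9.2 sin 254° = -8.84, north 9.2 cos 254° = -2.54
Leg 2 (093°, 20.6 nmi): east 20.6 sin 93° = 20.57, north 20.6 cos 93° = -1.08
Leg 3 (055°, 21.4 nmi): east 21.4 sin 55° = 17.53, north 21.4 cos 55° = 12.27
Net: 29.26 east, 8.66 north. Distance = √((29.26)² + (8.66)²) = 30.513 nmi.

30.5 nmi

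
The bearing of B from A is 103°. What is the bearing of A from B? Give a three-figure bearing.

Back-bearing = 103° + 180° = 283°.

283°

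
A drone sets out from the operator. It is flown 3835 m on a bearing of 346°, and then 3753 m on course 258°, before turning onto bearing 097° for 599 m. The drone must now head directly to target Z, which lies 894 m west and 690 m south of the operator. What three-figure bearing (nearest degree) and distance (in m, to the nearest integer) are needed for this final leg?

Leg 1 (346°, 3835 m): east 3835 sin 346° = -927.77, north 3835 cos 346° = 3721.08
Leg 2 (258°, 3753 m): east 3753 sin 258° = -3670.99, north 3753 cos 258° = -780.29
Leg 3 (097°, 599 m): east 599 sin 97° = 594.54, north 599 cos 97° = -73.00
Current position: (-4004.22, 2867.79). Target: (-894, -690). Remaining: Δeast = 3110.22, Δnorth = -3557.79.
Bearing = atan2(3110.22, -3557.79) mod 360° = 138.84°; distance = √((3110.22)² + (-3557.79)²) = 4725.608 m.

139°, 4726 m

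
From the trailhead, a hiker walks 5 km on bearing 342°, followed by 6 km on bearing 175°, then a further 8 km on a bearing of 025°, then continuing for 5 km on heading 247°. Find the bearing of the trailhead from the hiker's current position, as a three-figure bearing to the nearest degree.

Leg 1 (342°, 5 km): east 5 sin 342° = -1.55, north 5 cos 342° = 4.76
Leg 2 (175°, 6 km): east 6 sin 175° = 0.52, north 6 cos 175° = -5.98
Leg 3 (025°, 8 km): east 8 sin 25° = 3.38, north 8 cos 25° = 7.25
Leg 4 (247°, 5 km): east 5 sin 247° = -4.60, north 5 cos 247° = -1.95
Net displacement: -2.24 east, 4.07 north. Direction back to start is (2.24, -4.07): bearing = atan2(2.24, -4.07) mod 360° = 151.16° ≈ 151°.

151°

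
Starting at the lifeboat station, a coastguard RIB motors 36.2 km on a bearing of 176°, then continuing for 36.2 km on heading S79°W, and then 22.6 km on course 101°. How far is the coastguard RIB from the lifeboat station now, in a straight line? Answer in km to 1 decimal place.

48.6 km

Leg 1 (176°, 36.2 km): east 36.2 sin 176° = 2.53, north 36.2 cos 176° = -36.11
Leg 2 (S79°W, 36.2 km): east 36.2 sin 259° = -35.53, north 36.2 cos 259° = -6.91
Leg 3 (101°, 22.6 km): east 22.6 sin 101° = 22.18, north 22.6 cos 101° = -4.31
Net: -10.82 east, -47.33 north. Distance = √((-10.82)² + (-47.33)²) = 48.553 km.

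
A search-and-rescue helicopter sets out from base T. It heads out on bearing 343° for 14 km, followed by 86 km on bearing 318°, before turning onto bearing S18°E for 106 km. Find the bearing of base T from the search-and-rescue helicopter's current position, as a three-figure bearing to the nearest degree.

Leg 1 (343°, 14 km): east 14 sin 343° = -4.09, north 14 cos 343° = 13.39
Leg 2 (318°, 86 km): east 86 sin 318° = -57.55, north 86 cos 318° = 63.91
Leg 3 (S18°E, 106 km): east 106 sin 162° = 32.76, north 106 cos 162° = -100.81
Net displacement: -28.88 east, -23.51 north. Direction back to start is (28.88, 23.51): bearing = atan2(28.88, 23.51) mod 360° = 50.85° ≈ 051°.

051°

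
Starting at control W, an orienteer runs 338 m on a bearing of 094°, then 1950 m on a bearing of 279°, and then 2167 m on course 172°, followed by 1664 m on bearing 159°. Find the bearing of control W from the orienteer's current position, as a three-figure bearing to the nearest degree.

Leg 1 (094°, 338 m): east 338 sin 94° = 337.18, north 338 cos 94° = -23.58
Leg 2 (279°, 1950 m): east 1950 sin 279° = -1925.99, north 1950 cos 279° = 305.05
Leg 3 (172°, 2167 m): east 2167 sin 172° = 301.59, north 2167 cos 172° = -2145.91
Leg 4 (159°, 1664 m): east 1664 sin 159° = 596.32, north 1664 cos 159° = -1553.48
Net displacement: -690.90 east, -3417.92 north. Direction back to start is (690.90, 3417.92): bearing = atan2(690.90, 3417.92) mod 360° = 11.43° ≈ 011°.

011°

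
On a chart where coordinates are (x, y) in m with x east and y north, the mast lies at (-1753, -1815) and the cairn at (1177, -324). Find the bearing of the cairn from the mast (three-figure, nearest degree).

Δeast = 1177 − -1753 = 2930.00; Δnorth = -324 − -1815 = 1491.00.
Bearing = atan2(Δeast, Δnorth) mod 360° = 63.03° ≈ 063°.

063°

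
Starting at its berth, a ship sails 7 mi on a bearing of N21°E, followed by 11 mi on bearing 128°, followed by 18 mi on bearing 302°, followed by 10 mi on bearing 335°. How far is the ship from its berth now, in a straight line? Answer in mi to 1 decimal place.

20.2 mi

Leg 1 (N21°E, 7 mi): east 7 sin 21° = 2.51, north 7 cos 21° = 6.54
Leg 2 (128°, 11 mi): east 11 sin 128° = 8.67, north 11 cos 128° = -6.77
Leg 3 (302°, 18 mi): east 18 sin 302° = -15.26, north 18 cos 302° = 9.54
Leg 4 (335°, 10 mi): east 10 sin 335° = -4.23, north 10 cos 335° = 9.06
Net: -8.31 east, 18.36 north. Distance = √((-8.31)² + (18.36)²) = 20.159 mi.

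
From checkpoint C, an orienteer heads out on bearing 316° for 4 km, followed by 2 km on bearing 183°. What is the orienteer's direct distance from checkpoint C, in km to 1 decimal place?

3.0 km

Leg 1 (316°, 4 km): east 4 sin 316° = -2.78, north 4 cos 316° = 2.88
Leg 2 (183°, 2 km): east 2 sin 183° = -0.10, north 2 cos 183° = -2.00
Net: -2.88 east, 0.88 north. Distance = √((-2.88)² + (0.88)²) = 3.015 km.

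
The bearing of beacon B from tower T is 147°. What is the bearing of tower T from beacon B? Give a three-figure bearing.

327°

Back-bearing = 147° + 180° = 327°.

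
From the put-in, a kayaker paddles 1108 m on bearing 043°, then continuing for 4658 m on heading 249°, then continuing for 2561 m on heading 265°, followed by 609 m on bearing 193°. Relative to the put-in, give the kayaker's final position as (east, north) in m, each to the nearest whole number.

(-6281, -1676)

Leg 1 (043°, 1108 m): east 1108 sin 43° = 755.65, north 1108 cos 43° = 810.34
Leg 2 (249°, 4658 m): east 4658 sin 249° = -4348.62, north 4658 cos 249° = -1669.28
Leg 3 (265°, 2561 m): east 2561 sin 265° = -2551.25, north 2561 cos 265° = -223.21
Leg 4 (193°, 609 m): east 609 sin 193° = -137.00, north 609 cos 193° = -593.39
Summing: -6281.21 m east, -1675.54 m north → (-6281, -1676).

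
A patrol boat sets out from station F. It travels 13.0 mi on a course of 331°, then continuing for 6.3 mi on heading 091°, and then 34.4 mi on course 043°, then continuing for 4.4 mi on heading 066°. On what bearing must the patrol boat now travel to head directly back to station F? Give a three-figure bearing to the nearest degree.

Leg 1 (331°, 13.0 mi): east 13.0 sin 331° = -6.30, north 13.0 cos 331° = 11.37
Leg 2 (091°, 6.3 mi): east 6.3 sin 91° = 6.30, north 6.3 cos 91° = -0.11
Leg 3 (043°, 34.4 mi): east 34.4 sin 43° = 23.46, north 34.4 cos 43° = 25.16
Leg 4 (066°, 4.4 mi): east 4.4 sin 66° = 4.02, north 4.4 cos 66° = 1.79
Net displacement: 27.48 east, 38.21 north. Direction back to start is (-27.48, -38.21): bearing = atan2(-27.48, -38.21) mod 360° = 215.72° ≈ 216°.

216°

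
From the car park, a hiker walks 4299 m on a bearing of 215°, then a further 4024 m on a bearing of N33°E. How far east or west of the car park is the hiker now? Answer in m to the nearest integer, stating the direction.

Leg 1 (215°, 4299 m): east 4299 sin 215° = -2465.81, north 4299 cos 215° = -3521.53
Leg 2 (N33°E, 4024 m): east 4024 sin 33° = 2191.63, north 4024 cos 33° = 3374.81
Net east component: -274.18 m.

274 m west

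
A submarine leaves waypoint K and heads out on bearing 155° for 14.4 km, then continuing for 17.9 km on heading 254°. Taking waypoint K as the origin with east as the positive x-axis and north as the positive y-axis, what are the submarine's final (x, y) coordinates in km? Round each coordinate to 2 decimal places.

(-11.12, -17.98)

Leg 1 (155°, 14.4 km): east 14.4 sin 155° = 6.09, north 14.4 cos 155° = -13.05
Leg 2 (254°, 17.9 km): east 17.9 sin 254° = -17.21, north 17.9 cos 254° = -4.93
Summing: -11.12 km east, -17.98 km north → (-11.12, -17.98).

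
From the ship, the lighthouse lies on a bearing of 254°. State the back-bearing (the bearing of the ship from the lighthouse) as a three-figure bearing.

074°

Back-bearing = 254° − 180° = 074°.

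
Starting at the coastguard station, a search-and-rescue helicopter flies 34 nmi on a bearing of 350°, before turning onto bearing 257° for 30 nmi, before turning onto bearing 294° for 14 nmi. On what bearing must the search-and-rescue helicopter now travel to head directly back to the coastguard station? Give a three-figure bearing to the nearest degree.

Leg 1 (350°, 34 nmi): east 34 sin 350° = -5.90, north 34 cos 350° = 33.48
Leg 2 (257°, 30 nmi): east 30 sin 257° = -29.23, north 30 cos 257° = -6.75
Leg 3 (294°, 14 nmi): east 14 sin 294° = -12.79, north 14 cos 294° = 5.69
Net displacement: -47.92 east, 32.43 north. Direction back to start is (47.92, -32.43): bearing = atan2(47.92, -32.43) mod 360° = 124.09° ≈ 124°.

124°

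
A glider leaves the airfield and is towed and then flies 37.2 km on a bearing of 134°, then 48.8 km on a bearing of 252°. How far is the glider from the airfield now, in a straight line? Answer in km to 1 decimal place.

45.4 km

Leg 1 (134°, 37.2 km): east 37.2 sin 134° = 26.76, north 37.2 cos 134° = -25.84
Leg 2 (252°, 48.8 km): east 48.8 sin 252° = -46.41, north 48.8 cos 252° = -15.08
Net: -19.65 east, -40.92 north. Distance = √((-19.65)² + (-40.92)²) = 45.396 km.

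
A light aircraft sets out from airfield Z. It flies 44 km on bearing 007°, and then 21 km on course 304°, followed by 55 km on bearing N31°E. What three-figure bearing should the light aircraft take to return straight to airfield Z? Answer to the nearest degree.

Leg 1 (007°, 44 km): east 44 sin 7° = 5.36, north 44 cos 7° = 43.67
Leg 2 (304°, 21 km): east 21 sin 304° = -17.41, north 21 cos 304° = 11.74
Leg 3 (N31°E, 55 km): east 55 sin 31° = 28.33, north 55 cos 31° = 47.14
Net displacement: 16.28 east, 102.56 north. Direction back to start is (-16.28, -102.56): bearing = atan2(-16.28, -102.56) mod 360° = 189.02° ≈ 189°.

189°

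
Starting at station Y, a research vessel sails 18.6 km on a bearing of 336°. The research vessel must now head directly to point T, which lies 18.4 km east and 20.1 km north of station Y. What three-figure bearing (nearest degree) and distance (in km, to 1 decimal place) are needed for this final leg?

Leg 1 (336°, 18.6 km): east 18.6 sin 336° = -7.57, north 18.6 cos 336° = 16.99
Current position: (-7.57, 16.99). Target: (18.4, 20.1). Remaining: Δeast = 25.97, Δnorth = 3.11.
Bearing = atan2(25.97, 3.11) mod 360° = 83.17°; distance = √((25.97)² + (3.11)²) = 26.151 km.

083°, 26.2 km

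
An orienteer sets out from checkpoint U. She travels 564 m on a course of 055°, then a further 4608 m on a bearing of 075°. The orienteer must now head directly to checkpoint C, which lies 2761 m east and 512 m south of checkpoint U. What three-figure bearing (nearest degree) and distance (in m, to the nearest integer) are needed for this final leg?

Leg 1 (055°, 564 m): east 564 sin 55° = 462.00, north 564 cos 55° = 323.50
Leg 2 (075°, 4608 m): east 4608 sin 75° = 4450.99, north 4608 cos 75° = 1192.64
Current position: (4912.99, 1516.14). Target: (2761, -512). Remaining: Δeast = -2151.99, Δnorth = -2028.14.
Bearing = atan2(-2151.99, -2028.14) mod 360° = 226.70°; distance = √((-2151.99)² + (-2028.14)²) = 2957.091 m.

227°, 2957 m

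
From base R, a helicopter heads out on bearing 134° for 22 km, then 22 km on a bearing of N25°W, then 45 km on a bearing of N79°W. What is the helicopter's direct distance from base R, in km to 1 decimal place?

Leg 1 (134°, 22 km): east 22 sin 134° = 15.83, north 22 cos 134° = -15.28
Leg 2 (N25°W, 22 km): east 22 sin 335° = -9.30, north 22 cos 335° = 19.94
Leg 3 (N79°W, 45 km): east 45 sin 281° = -44.17, north 45 cos 281° = 8.59
Net: -37.65 east, 13.24 north. Distance = √((-37.65)² + (13.24)²) = 39.907 km.

39.9 km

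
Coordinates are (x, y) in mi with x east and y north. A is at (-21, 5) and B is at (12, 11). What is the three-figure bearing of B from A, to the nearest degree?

080°

Δeast = 12 − -21 = 33.00; Δnorth = 11 − 5 = 6.00.
Bearing = atan2(Δeast, Δnorth) mod 360° = 79.70° ≈ 080°.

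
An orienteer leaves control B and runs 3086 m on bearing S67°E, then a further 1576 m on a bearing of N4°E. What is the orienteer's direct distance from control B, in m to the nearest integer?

Leg 1 (S67°E, 3086 m): east 3086 sin 113° = 2840.68, north 3086 cos 113° = -1205.80
Leg 2 (N4°E, 1576 m): east 1576 sin 4° = 109.94, north 1576 cos 4° = 1572.16
Net: 2950.61 east, 366.36 north. Distance = √((2950.61)² + (366.36)²) = 2973.272 m.

2973 m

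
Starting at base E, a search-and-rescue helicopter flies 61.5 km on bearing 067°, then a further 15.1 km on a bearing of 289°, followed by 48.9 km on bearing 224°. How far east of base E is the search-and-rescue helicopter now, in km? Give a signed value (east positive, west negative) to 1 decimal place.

8.4 km

Leg 1 (067°, 61.5 km): east 61.5 sin 67° = 56.61, north 61.5 cos 67° = 24.03
Leg 2 (289°, 15.1 km): east 15.1 sin 289° = -14.28, north 15.1 cos 289° = 4.92
Leg 3 (224°, 48.9 km): east 48.9 sin 224° = -33.97, north 48.9 cos 224° = -35.18
Net east component: 8.36 km.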